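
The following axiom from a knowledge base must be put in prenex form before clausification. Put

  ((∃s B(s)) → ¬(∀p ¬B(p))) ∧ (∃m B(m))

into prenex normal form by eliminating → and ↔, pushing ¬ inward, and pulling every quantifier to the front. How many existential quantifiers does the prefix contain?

Eliminate → and ↔ using ¬ and ∨.
  (¬(∃s B(s)) ∨ ¬(∀p ¬B(p))) ∧ (∃m B(m))
Drive negations inward (¬∀x A ≡ ∃x ¬A, ¬∃x A ≡ ∀x ¬A, De Morgan for ∧/∨):
  ((∀s ¬B(s)) ∨ (∃p B(p))) ∧ (∃m B(m))
Extract every quantifier outward, since the variables are now distinct and don't occur free across branches:
  ∀s ∃p ∃m ((¬B(s) ∨ B(p)) ∧ B(m))
The prefix is ∀s ∃p ∃m: 1 universal, 2 existential.

2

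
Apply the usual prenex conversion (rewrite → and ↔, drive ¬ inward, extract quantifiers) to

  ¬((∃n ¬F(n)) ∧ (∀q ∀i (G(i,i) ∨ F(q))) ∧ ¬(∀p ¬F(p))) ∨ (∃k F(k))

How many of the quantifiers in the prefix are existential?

Move each ¬ inward, flipping quantifiers it crosses:
  (∀n F(n)) ∨ (∃q ∃i (¬G(i,i) ∧ ¬F(q))) ∨ (∀p ¬F(p)) ∨ (∃k F(k))
Extract every quantifier outward, since the variables are now distinct and don't occur free across branches:
  ∀n ∃q ∃i ∀p ∃k (F(n) ∨ ¬G(i,i) ∧ ¬F(q) ∨ ¬F(p) ∨ F(k))
The prefix is ∀n ∃q ∃i ∀p ∃k: 2 universal, 3 existential.

3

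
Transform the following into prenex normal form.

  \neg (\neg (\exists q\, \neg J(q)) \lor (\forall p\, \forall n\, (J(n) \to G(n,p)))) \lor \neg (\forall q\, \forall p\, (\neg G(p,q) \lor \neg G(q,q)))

\exists q\, \exists p\, \exists n\, \exists x\, \exists v1\, (\neg J(q) \land J(n) \land \neg G(n,p) \lor G(v1,x) \land G(x,x))

Rewrite implications/biconditionals: A → B as ¬A ∨ B.
  \neg (\neg (\exists q\, \neg J(q)) \lor (\forall p\, \forall n\, (\neg J(n) \lor G(n,p)))) \lor \neg (\forall q\, \forall p\, (\neg G(p,q) \lor \neg G(q,q)))
Drive negations inward (¬∀x A ≡ ∃x ¬A, ¬∃x A ≡ ∀x ¬A, De Morgan for ∧/∨):
  (\exists q\, \neg J(q)) \land (\exists p\, \exists n\, (J(n) \land \neg G(n,p))) \lor (\exists q\, \exists p\, (G(p,q) \land G(q,q)))
Give each quantifier a distinct variable: q↦x, p↦v1.
  (\exists q\, \neg J(q)) \land (\exists p\, \exists n\, (J(n) \land \neg G(n,p))) \lor (\exists x\, \exists v1\, (G(v1,x) \land G(x,x)))
Extract every quantifier outward, since the variables are now distinct and don't occur free across branches:
  \exists q\, \exists p\, \exists n\, \exists x\, \exists v1\, (\neg J(q) \land J(n) \land \neg G(n,p) \lor G(v1,x) \land G(x,x))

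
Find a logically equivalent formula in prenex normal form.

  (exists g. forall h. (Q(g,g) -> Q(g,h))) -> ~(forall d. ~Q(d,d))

forall g. exists h. exists d. (Q(g,g) & ~Q(g,h) | Q(d,d))

Eliminate → and ↔ using ¬ and ∨.
  ~(exists g. forall h. (~Q(g,g) | Q(g,h))) | ~(forall d. ~Q(d,d))
Move each ¬ inward, flipping quantifiers it crosses:
  (forall g. exists h. (Q(g,g) & ~Q(g,h))) | (exists d. Q(d,d))
All bound variables are already distinct, so no renaming is needed.
Extract every quantifier outward, since the variables are now distinct and don't occur free across branches:
  forall g. exists h. exists d. (Q(g,g) & ~Q(g,h) | Q(d,d))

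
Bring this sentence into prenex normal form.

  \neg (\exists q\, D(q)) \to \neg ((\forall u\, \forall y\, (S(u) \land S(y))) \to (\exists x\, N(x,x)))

\exists q\, \forall u\, \forall y\, \forall x\, (D(q) \lor S(u) \land S(y) \land \neg N(x,x))

First replace A → B with ¬A ∨ B.
  \neg \neg (\exists q\, D(q)) \lor \neg (\neg (\forall u\, \forall y\, (S(u) \land S(y))) \lor (\exists x\, N(x,x)))
Push ¬ through the quantifiers and connectives to reach negation normal form:
  (\exists q\, D(q)) \lor (\forall u\, \forall y\, (S(u) \land S(y))) \land (\forall x\, \neg N(x,x))
All bound variables are already distinct, so no renaming is needed.
Pull the quantifiers to the front (each side's bound variable is not free in the other side):
  \exists q\, \forall u\, \forall y\, \forall x\, (D(q) \lor S(u) \land S(y) \land \neg N(x,x))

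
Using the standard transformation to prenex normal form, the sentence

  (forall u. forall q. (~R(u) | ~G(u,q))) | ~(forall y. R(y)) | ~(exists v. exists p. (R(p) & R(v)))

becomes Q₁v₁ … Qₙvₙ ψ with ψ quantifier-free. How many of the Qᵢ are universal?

Push ¬ through the quantifiers and connectives to reach negation normal form:
  (forall u. forall q. (~R(u) | ~G(u,q))) | (exists y. ~R(y)) | (forall v. forall p. (~R(p) | ~R(v)))
Extract every quantifier outward, since the variables are now distinct and don't occur free across branches:
  forall u. forall q. exists y. forall v. forall p. (~R(u) | ~G(u,q) | ~R(y) | ~R(p) | ~R(v))
The prefix is forall u forall q exists y forall v forall p: 4 universal, 1 existential.

4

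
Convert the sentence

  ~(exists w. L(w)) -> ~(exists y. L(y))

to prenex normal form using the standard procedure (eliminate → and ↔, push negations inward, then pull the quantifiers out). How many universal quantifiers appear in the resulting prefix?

1

Eliminate → and ↔ using ¬ and ∨.
  ~~(exists w. L(w)) | ~(exists y. L(y))
Push ¬ through the quantifiers and connectives to reach negation normal form:
  (exists w. L(w)) | (forall y. ~L(y))
All bound variables are already distinct, so no renaming is needed.
Finally move all quantifiers to the prefix:
  exists w. forall y. (L(w) | ~L(y))
The prefix is exists w forall y: 1 universal, 1 existential.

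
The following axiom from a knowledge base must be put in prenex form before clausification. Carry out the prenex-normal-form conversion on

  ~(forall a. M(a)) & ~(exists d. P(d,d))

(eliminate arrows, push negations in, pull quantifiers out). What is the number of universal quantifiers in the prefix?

1

Push ¬ through the quantifiers and connectives to reach negation normal form:
  (exists a. ~M(a)) & (forall d. ~P(d,d))
Pull the quantifiers to the front (each side's bound variable is not free in the other side):
  exists a. forall d. (~M(a) & ~P(d,d))
The prefix is exists a forall d: 1 universal, 1 existential.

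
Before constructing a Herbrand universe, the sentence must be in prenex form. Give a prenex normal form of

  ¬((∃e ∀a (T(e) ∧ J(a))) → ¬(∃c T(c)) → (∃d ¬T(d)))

Eliminate → and ↔ using ¬ and ∨.
  ¬(¬(∃e ∀a (T(e) ∧ J(a))) ∨ ¬¬(∃c T(c)) ∨ (∃d ¬T(d)))
Push ¬ through the quantifiers and connectives to reach negation normal form:
  (∃e ∀a (T(e) ∧ J(a))) ∧ (∀c ¬T(c)) ∧ (∀d T(d))
All bound variables are already distinct, so no renaming is needed.
Extract every quantifier outward, since the variables are now distinct and don't occur free across branches:
  ∃e ∀a ∀c ∀d (T(e) ∧ J(a) ∧ ¬T(c) ∧ T(d))

∃e ∀a ∀c ∀d (T(e) ∧ J(a) ∧ ¬T(c) ∧ T(d))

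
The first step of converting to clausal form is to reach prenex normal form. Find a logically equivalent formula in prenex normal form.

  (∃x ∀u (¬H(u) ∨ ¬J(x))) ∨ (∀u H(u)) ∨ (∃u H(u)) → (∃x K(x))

∀x ∃u ∃u1 ∀r ∃w1 (H(u) ∧ J(x) ∧ ¬H(u1) ∧ ¬H(r) ∨ K(w1))

Eliminate → and ↔ using ¬ and ∨.
  ¬((∃x ∀u (¬H(u) ∨ ¬J(x))) ∨ (∀u H(u)) ∨ (∃u H(u))) ∨ (∃x K(x))
Move each ¬ inward, flipping quantifiers it crosses:
  (∀x ∃u (H(u) ∧ J(x))) ∧ (∃u ¬H(u)) ∧ (∀u ¬H(u)) ∨ (∃x K(x))
Rename bound variables to avoid capture: u↦u1, u↦r, x↦w1.
  (∀x ∃u (H(u) ∧ J(x))) ∧ (∃u1 ¬H(u1)) ∧ (∀r ¬H(r)) ∨ (∃w1 K(w1))
Extract every quantifier outward, since the variables are now distinct and don't occur free across branches:
  ∀x ∃u ∃u1 ∀r ∃w1 (H(u) ∧ J(x) ∧ ¬H(u1) ∧ ¬H(r) ∨ K(w1))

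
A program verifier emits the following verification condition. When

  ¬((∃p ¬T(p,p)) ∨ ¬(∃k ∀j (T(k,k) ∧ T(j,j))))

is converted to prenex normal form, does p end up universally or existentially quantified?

universal

Move each ¬ inward, flipping quantifiers it crosses:
  (∀p T(p,p)) ∧ (∃k ∀j (T(k,k) ∧ T(j,j)))
All bound variables are already distinct, so no renaming is needed.
Pull the quantifiers to the front (each side's bound variable is not free in the other side):
  ∀p ∃k ∀j (T(p,p) ∧ T(k,k) ∧ T(j,j))
The quantifier ∃p sits under an odd number of negations, so it flips to ∀p.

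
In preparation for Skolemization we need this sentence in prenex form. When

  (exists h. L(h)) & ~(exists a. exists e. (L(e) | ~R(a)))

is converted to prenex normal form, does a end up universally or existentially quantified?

universal

Move each ¬ inward, flipping quantifiers it crosses:
  (exists h. L(h)) & (forall a. forall e. (~L(e) & R(a)))
Extract every quantifier outward, since the variables are now distinct and don't occur free across branches:
  exists h. forall a. forall e. (L(h) & ~L(e) & R(a))
The quantifier exists a sits under an odd number of negations, so it flips to forall a.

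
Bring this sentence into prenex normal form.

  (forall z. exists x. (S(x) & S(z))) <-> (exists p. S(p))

First replace A → B with ¬A ∨ B; A ↔ B as (¬A ∨ B) ∧ (¬B ∨ A).
  (~(forall z. exists x. (S(x) & S(z))) | (exists p. S(p))) & (~(exists p. S(p)) | (forall z. exists x. (S(x) & S(z))))
Move each ¬ inward, flipping quantifiers it crosses:
  ((exists z. forall x. (~S(x) | ~S(z))) | (exists p. S(p))) & ((forall p. ~S(p)) | (forall z. exists x. (S(x) & S(z))))
Rename bound variables to avoid capture: p↦x1, z↦b, x↦a.
  ((exists z. forall x. (~S(x) | ~S(z))) | (exists p. S(p))) & ((forall x1. ~S(x1)) | (forall b. exists a. (S(a) & S(b))))
Pull the quantifiers to the front (each side's bound variable is not free in the other side):
  exists z. forall x. exists p. forall x1. forall b. exists a. ((~S(x) | ~S(z) | S(p)) & (~S(x1) | S(a) & S(b)))

exists z. forall x. exists p. forall x1. forall b. exists a. ((~S(x) | ~S(z) | S(p)) & (~S(x1) | S(a) & S(b)))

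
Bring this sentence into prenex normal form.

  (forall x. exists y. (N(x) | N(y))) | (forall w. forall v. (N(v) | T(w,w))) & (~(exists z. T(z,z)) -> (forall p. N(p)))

forall x. exists y. forall w. forall v. exists z. forall p. (N(x) | N(y) | (N(v) | T(w,w)) & (T(z,z) | N(p)))

Rewrite implications/biconditionals: A → B as ¬A ∨ B.
  (forall x. exists y. (N(x) | N(y))) | (forall w. forall v. (N(v) | T(w,w))) & (~~(exists z. T(z,z)) | (forall p. N(p)))
Move each ¬ inward, flipping quantifiers it crosses:
  (forall x. exists y. (N(x) | N(y))) | (forall w. forall v. (N(v) | T(w,w))) & ((exists z. T(z,z)) | (forall p. N(p)))
Finally move all quantifiers to the prefix:
  forall x. exists y. forall w. forall v. exists z. forall p. (N(x) | N(y) | (N(v) | T(w,w)) & (T(z,z) | N(p)))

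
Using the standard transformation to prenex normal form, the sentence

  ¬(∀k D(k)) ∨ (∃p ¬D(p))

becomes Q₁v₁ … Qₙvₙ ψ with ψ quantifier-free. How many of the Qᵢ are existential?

2

Drive negations inward (¬∀x A ≡ ∃x ¬A, ¬∃x A ≡ ∀x ¬A, De Morgan for ∧/∨):
  (∃k ¬D(k)) ∨ (∃p ¬D(p))
All bound variables are already distinct, so no renaming is needed.
Extract every quantifier outward, since the variables are now distinct and don't occur free across branches:
  ∃k ∃p (¬D(k) ∨ ¬D(p))
The prefix is ∃k ∃p: 0 universal, 2 existential.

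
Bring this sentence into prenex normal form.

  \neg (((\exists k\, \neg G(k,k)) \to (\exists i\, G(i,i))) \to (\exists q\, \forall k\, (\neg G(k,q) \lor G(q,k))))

Eliminate → and ↔ using ¬ and ∨.
  \neg (\neg (\neg (\exists k\, \neg G(k,k)) \lor (\exists i\, G(i,i))) \lor (\exists q\, \forall k\, (\neg G(k,q) \lor G(q,k))))
Move each ¬ inward, flipping quantifiers it crosses:
  ((\forall k\, G(k,k)) \lor (\exists i\, G(i,i))) \land (\forall q\, \exists k\, (G(k,q) \land \neg G(q,k)))
Give each quantifier a distinct variable: k↦z.
  ((\forall k\, G(k,k)) \lor (\exists i\, G(i,i))) \land (\forall q\, \exists z\, (G(z,q) \land \neg G(q,z)))
Pull the quantifiers to the front (each side's bound variable is not free in the other side):
  \forall k\, \exists i\, \forall q\, \exists z\, ((G(k,k) \lor G(i,i)) \land G(z,q) \land \neg G(q,z))

\forall k\, \exists i\, \forall q\, \exists z\, ((G(k,k) \lor G(i,i)) \land G(z,q) \land \neg G(q,z))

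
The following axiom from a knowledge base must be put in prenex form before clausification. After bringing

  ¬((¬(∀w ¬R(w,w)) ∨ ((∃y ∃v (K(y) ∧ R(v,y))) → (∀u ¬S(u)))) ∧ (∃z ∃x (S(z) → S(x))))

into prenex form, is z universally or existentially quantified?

universal

Rewrite implications/biconditionals: A → B as ¬A ∨ B.
  ¬((¬(∀w ¬R(w,w)) ∨ ¬(∃y ∃v (K(y) ∧ R(v,y))) ∨ (∀u ¬S(u))) ∧ (∃z ∃x (¬S(z) ∨ S(x))))
Move each ¬ inward, flipping quantifiers it crosses:
  (∀w ¬R(w,w)) ∧ (∃y ∃v (K(y) ∧ R(v,y))) ∧ (∃u S(u)) ∨ (∀z ∀x (S(z) ∧ ¬S(x)))
All bound variables are already distinct, so no renaming is needed.
Pull the quantifiers to the front (each side's bound variable is not free in the other side):
  ∀w ∃y ∃v ∃u ∀z ∀x (¬R(w,w) ∧ K(y) ∧ R(v,y) ∧ S(u) ∨ S(z) ∧ ¬S(x))
The quantifier ∃z sits under an odd number of negations (counting the antecedent side of each →), so it flips to ∀z.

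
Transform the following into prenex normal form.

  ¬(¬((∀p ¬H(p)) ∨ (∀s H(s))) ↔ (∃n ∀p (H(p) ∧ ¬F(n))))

∃p ∃s ∀n ∃c ∃y ∀u1 ∀v ∀y1 (H(p) ∧ ¬H(s) ∧ (¬H(c) ∨ F(n)) ∨ H(u1) ∧ ¬F(y) ∧ (¬H(v) ∨ H(y1)))

Eliminate → and ↔ using ¬ and ∨; A ↔ B as (¬A ∨ B) ∧ (¬B ∨ A).
  ¬((¬¬((∀p ¬H(p)) ∨ (∀s H(s))) ∨ (∃n ∀p (H(p) ∧ ¬F(n)))) ∧ (¬(∃n ∀p (H(p) ∧ ¬F(n))) ∨ ¬((∀p ¬H(p)) ∨ (∀s H(s)))))
Push ¬ through the quantifiers and connectives to reach negation normal form:
  (∃p H(p)) ∧ (∃s ¬H(s)) ∧ (∀n ∃p (¬H(p) ∨ F(n))) ∨ (∃n ∀p (H(p) ∧ ¬F(n))) ∧ ((∀p ¬H(p)) ∨ (∀s H(s)))
Rename bound variables to avoid capture: p↦c, n↦y, p↦u1, p↦v, s↦y1.
  (∃p H(p)) ∧ (∃s ¬H(s)) ∧ (∀n ∃c (¬H(c) ∨ F(n))) ∨ (∃y ∀u1 (H(u1) ∧ ¬F(y))) ∧ ((∀v ¬H(v)) ∨ (∀y1 H(y1)))
Pull the quantifiers to the front (each side's bound variable is not free in the other side):
  ∃p ∃s ∀n ∃c ∃y ∀u1 ∀v ∀y1 (H(p) ∧ ¬H(s) ∧ (¬H(c) ∨ F(n)) ∨ H(u1) ∧ ¬F(y) ∧ (¬H(v) ∨ H(y1)))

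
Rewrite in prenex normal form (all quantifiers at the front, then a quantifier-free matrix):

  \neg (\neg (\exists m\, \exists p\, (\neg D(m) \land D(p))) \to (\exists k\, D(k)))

\forall m\, \forall p\, \forall k\, ((D(m) \lor \neg D(p)) \land \neg D(k))

Rewrite implications/biconditionals: A → B as ¬A ∨ B.
  \neg (\neg \neg (\exists m\, \exists p\, (\neg D(m) \land D(p))) \lor (\exists k\, D(k)))
Push ¬ through the quantifiers and connectives to reach negation normal form:
  (\forall m\, \forall p\, (D(m) \lor \neg D(p))) \land (\forall k\, \neg D(k))
Extract every quantifier outward, since the variables are now distinct and don't occur free across branches:
  \forall m\, \forall p\, \forall k\, ((D(m) \lor \neg D(p)) \land \neg D(k))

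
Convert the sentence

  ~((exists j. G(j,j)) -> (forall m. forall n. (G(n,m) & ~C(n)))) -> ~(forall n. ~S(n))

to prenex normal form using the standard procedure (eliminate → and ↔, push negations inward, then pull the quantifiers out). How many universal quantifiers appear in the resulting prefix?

First replace A → B with ¬A ∨ B.
  ~~(~(exists j. G(j,j)) | (forall m. forall n. (G(n,m) & ~C(n)))) | ~(forall n. ~S(n))
Push ¬ through the quantifiers and connectives to reach negation normal form:
  (forall j. ~G(j,j)) | (forall m. forall n. (G(n,m) & ~C(n))) | (exists n. S(n))
Rename bound variables to avoid capture: n↦y1.
  (forall j. ~G(j,j)) | (forall m. forall n. (G(n,m) & ~C(n))) | (exists y1. S(y1))
Pull the quantifiers to the front (each side's bound variable is not free in the other side):
  forall j. forall m. forall n. exists y1. (~G(j,j) | G(n,m) & ~C(n) | S(y1))
The prefix is forall j forall m forall n exists y1: 3 universal, 1 existential.

3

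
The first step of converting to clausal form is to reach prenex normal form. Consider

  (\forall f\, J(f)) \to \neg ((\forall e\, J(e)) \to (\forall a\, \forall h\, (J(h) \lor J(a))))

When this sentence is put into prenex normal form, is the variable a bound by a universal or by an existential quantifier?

Eliminate → and ↔ using ¬ and ∨.
  \neg (\forall f\, J(f)) \lor \neg (\neg (\forall e\, J(e)) \lor (\forall a\, \forall h\, (J(h) \lor J(a))))
Move each ¬ inward, flipping quantifiers it crosses:
  (\exists f\, \neg J(f)) \lor (\forall e\, J(e)) \land (\exists a\, \exists h\, (\neg J(h) \land \neg J(a)))
Pull the quantifiers to the front (each side's bound variable is not free in the other side):
  \exists f\, \forall e\, \exists a\, \exists h\, (\neg J(f) \lor J(e) \land \neg J(h) \land \neg J(a))
The quantifier \forall a sits under an odd number of negations (counting the antecedent side of each →), so it flips to \exists a.

existential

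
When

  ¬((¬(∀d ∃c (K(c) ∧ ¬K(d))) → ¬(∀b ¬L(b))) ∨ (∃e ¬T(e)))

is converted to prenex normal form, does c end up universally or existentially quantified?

universal

Rewrite implications/biconditionals: A → B as ¬A ∨ B.
  ¬(¬¬(∀d ∃c (K(c) ∧ ¬K(d))) ∨ ¬(∀b ¬L(b)) ∨ (∃e ¬T(e)))
Move each ¬ inward, flipping quantifiers it crosses:
  (∃d ∀c (¬K(c) ∨ K(d))) ∧ (∀b ¬L(b)) ∧ (∀e T(e))
Extract every quantifier outward, since the variables are now distinct and don't occur free across branches:
  ∃d ∀c ∀b ∀e ((¬K(c) ∨ K(d)) ∧ ¬L(b) ∧ T(e))
The quantifier ∃c sits under an odd number of negations (counting the antecedent side of each →), so it flips to ∀c.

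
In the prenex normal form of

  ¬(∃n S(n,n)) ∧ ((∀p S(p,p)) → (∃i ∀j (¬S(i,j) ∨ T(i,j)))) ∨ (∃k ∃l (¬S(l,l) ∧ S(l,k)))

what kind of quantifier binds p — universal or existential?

Rewrite implications/biconditionals: A → B as ¬A ∨ B.
  ¬(∃n S(n,n)) ∧ (¬(∀p S(p,p)) ∨ (∃i ∀j (¬S(i,j) ∨ T(i,j)))) ∨ (∃k ∃l (¬S(l,l) ∧ S(l,k)))
Move each ¬ inward, flipping quantifiers it crosses:
  (∀n ¬S(n,n)) ∧ ((∃p ¬S(p,p)) ∨ (∃i ∀j (¬S(i,j) ∨ T(i,j)))) ∨ (∃k ∃l (¬S(l,l) ∧ S(l,k)))
Finally move all quantifiers to the prefix:
  ∀n ∃p ∃i ∀j ∃k ∃l (¬S(n,n) ∧ (¬S(p,p) ∨ ¬S(i,j) ∨ T(i,j)) ∨ ¬S(l,l) ∧ S(l,k))
The quantifier ∀p sits under an odd number of negations (counting the antecedent side of each →), so it flips to ∃p.

existential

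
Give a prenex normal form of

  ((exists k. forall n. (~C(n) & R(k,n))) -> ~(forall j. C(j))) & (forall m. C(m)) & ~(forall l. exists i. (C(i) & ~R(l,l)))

forall k. exists n. exists j. forall m. exists l. forall i. ((C(n) | ~R(k,n) | ~C(j)) & C(m) & (~C(i) | R(l,l)))

Eliminate → and ↔ using ¬ and ∨.
  (~(exists k. forall n. (~C(n) & R(k,n))) | ~(forall j. C(j))) & (forall m. C(m)) & ~(forall l. exists i. (C(i) & ~R(l,l)))
Move each ¬ inward, flipping quantifiers it crosses:
  ((forall k. exists n. (C(n) | ~R(k,n))) | (exists j. ~C(j))) & (forall m. C(m)) & (exists l. forall i. (~C(i) | R(l,l)))
All bound variables are already distinct, so no renaming is needed.
Finally move all quantifiers to the prefix:
  forall k. exists n. exists j. forall m. exists l. forall i. ((C(n) | ~R(k,n) | ~C(j)) & C(m) & (~C(i) | R(l,l)))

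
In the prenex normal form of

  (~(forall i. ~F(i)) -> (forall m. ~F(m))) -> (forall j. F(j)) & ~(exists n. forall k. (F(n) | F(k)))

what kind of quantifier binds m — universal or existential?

existential

First replace A → B with ¬A ∨ B.
  ~(~~(forall i. ~F(i)) | (forall m. ~F(m))) | (forall j. F(j)) & ~(exists n. forall k. (F(n) | F(k)))
Drive negations inward (¬∀x A ≡ ∃x ¬A, ¬∃x A ≡ ∀x ¬A, De Morgan for ∧/∨):
  (exists i. F(i)) & (exists m. F(m)) | (forall j. F(j)) & (forall n. exists k. (~F(n) & ~F(k)))
Finally move all quantifiers to the prefix:
  exists i. exists m. forall j. forall n. exists k. (F(i) & F(m) | F(j) & ~F(n) & ~F(k))
The quantifier forall m sits under an odd number of negations (counting the antecedent side of each →), so it flips to exists m.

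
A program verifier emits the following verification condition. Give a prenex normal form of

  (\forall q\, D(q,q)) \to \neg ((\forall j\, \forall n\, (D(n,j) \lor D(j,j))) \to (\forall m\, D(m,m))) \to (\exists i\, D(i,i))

\exists q\, \exists j\, \exists n\, \forall m\, \exists i\, (\neg D(q,q) \lor \neg D(n,j) \land \neg D(j,j) \lor D(m,m) \lor D(i,i))

Rewrite implications/biconditionals: A → B as ¬A ∨ B.
  \neg (\forall q\, D(q,q)) \lor \neg \neg (\neg (\forall j\, \forall n\, (D(n,j) \lor D(j,j))) \lor (\forall m\, D(m,m))) \lor (\exists i\, D(i,i))
Drive negations inward (¬∀x A ≡ ∃x ¬A, ¬∃x A ≡ ∀x ¬A, De Morgan for ∧/∨):
  (\exists q\, \neg D(q,q)) \lor (\exists j\, \exists n\, (\neg D(n,j) \land \neg D(j,j))) \lor (\forall m\, D(m,m)) \lor (\exists i\, D(i,i))
All bound variables are already distinct, so no renaming is needed.
Pull the quantifiers to the front (each side's bound variable is not free in the other side):
  \exists q\, \exists j\, \exists n\, \forall m\, \exists i\, (\neg D(q,q) \lor \neg D(n,j) \land \neg D(j,j) \lor D(m,m) \lor D(i,i))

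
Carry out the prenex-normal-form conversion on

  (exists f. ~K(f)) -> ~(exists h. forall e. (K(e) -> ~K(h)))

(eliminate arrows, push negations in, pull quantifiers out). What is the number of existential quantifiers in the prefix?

First replace A → B with ¬A ∨ B.
  ~(exists f. ~K(f)) | ~(exists h. forall e. (~K(e) | ~K(h)))
Push ¬ through the quantifiers and connectives to reach negation normal form:
  (forall f. K(f)) | (forall h. exists e. (K(e) & K(h)))
All bound variables are already distinct, so no renaming is needed.
Extract every quantifier outward, since the variables are now distinct and don't occur free across branches:
  forall f. forall h. exists e. (K(f) | K(e) & K(h))
The prefix is forall f forall h exists e: 2 universal, 1 existential.

1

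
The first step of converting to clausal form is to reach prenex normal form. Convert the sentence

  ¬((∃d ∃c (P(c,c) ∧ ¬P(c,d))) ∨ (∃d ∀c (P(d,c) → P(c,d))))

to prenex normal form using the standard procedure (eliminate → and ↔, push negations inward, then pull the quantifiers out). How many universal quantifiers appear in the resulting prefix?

3

Eliminate → and ↔ using ¬ and ∨.
  ¬((∃d ∃c (P(c,c) ∧ ¬P(c,d))) ∨ (∃d ∀c (¬P(d,c) ∨ P(c,d))))
Move each ¬ inward, flipping quantifiers it crosses:
  (∀d ∀c (¬P(c,c) ∨ P(c,d))) ∧ (∀d ∃c (P(d,c) ∧ ¬P(c,d)))
Standardize variables apart so no two quantifiers bind the same name: d↦a, c↦r.
  (∀d ∀c (¬P(c,c) ∨ P(c,d))) ∧ (∀a ∃r (P(a,r) ∧ ¬P(r,a)))
Finally move all quantifiers to the prefix:
  ∀d ∀c ∀a ∃r ((¬P(c,c) ∨ P(c,d)) ∧ P(a,r) ∧ ¬P(r,a))
The prefix is ∀d ∀c ∀a ∃r: 3 universal, 1 existential.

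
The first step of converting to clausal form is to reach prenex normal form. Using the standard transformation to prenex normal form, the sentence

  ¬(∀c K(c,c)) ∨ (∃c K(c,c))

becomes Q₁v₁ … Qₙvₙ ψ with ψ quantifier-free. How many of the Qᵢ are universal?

0

Drive negations inward (¬∀x A ≡ ∃x ¬A, ¬∃x A ≡ ∀x ¬A, De Morgan for ∧/∨):
  (∃c ¬K(c,c)) ∨ (∃c K(c,c))
Standardize variables apart so no two quantifiers bind the same name: c↦x.
  (∃c ¬K(c,c)) ∨ (∃x K(x,x))
Extract every quantifier outward, since the variables are now distinct and don't occur free across branches:
  ∃c ∃x (¬K(c,c) ∨ K(x,x))
The prefix is ∃c ∃x: 0 universal, 2 existential.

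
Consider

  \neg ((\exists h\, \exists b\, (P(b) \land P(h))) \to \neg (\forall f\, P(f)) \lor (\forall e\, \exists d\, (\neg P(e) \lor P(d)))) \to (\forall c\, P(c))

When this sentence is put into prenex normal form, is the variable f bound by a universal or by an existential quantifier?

Rewrite implications/biconditionals: A → B as ¬A ∨ B.
  \neg \neg (\neg (\exists h\, \exists b\, (P(b) \land P(h))) \lor \neg (\forall f\, P(f)) \lor (\forall e\, \exists d\, (\neg P(e) \lor P(d)))) \lor (\forall c\, P(c))
Drive negations inward (¬∀x A ≡ ∃x ¬A, ¬∃x A ≡ ∀x ¬A, De Morgan for ∧/∨):
  (\forall h\, \forall b\, (\neg P(b) \lor \neg P(h))) \lor (\exists f\, \neg P(f)) \lor (\forall e\, \exists d\, (\neg P(e) \lor P(d))) \lor (\forall c\, P(c))
Finally move all quantifiers to the prefix:
  \forall h\, \forall b\, \exists f\, \forall e\, \exists d\, \forall c\, (\neg P(b) \lor \neg P(h) \lor \neg P(f) \lor \neg P(e) \lor P(d) \lor P(c))
The quantifier \forall f sits under an odd number of negations (counting the antecedent side of each →), so it flips to \exists f.

existential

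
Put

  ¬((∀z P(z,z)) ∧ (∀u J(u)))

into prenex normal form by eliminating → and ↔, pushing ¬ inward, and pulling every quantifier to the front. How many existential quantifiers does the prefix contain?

2

Push ¬ through the quantifiers and connectives to reach negation normal form:
  (∃z ¬P(z,z)) ∨ (∃u ¬J(u))
Extract every quantifier outward, since the variables are now distinct and don't occur free across branches:
  ∃z ∃u (¬P(z,z) ∨ ¬J(u))
The prefix is ∃z ∃u: 0 universal, 2 existential.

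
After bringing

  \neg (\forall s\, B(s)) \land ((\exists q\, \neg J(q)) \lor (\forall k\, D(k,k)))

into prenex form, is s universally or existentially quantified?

existential

Drive negations inward (¬∀x A ≡ ∃x ¬A, ¬∃x A ≡ ∀x ¬A, De Morgan for ∧/∨):
  (\exists s\, \neg B(s)) \land ((\exists q\, \neg J(q)) \lor (\forall k\, D(k,k)))
All bound variables are already distinct, so no renaming is needed.
Extract every quantifier outward, since the variables are now distinct and don't occur free across branches:
  \exists s\, \exists q\, \forall k\, (\neg B(s) \land (\neg J(q) \lor D(k,k)))
The quantifier \forall s sits under an odd number of negations, so it flips to \exists s.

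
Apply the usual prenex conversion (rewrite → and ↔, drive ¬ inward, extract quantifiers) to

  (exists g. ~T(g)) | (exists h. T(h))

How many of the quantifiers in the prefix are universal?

0

Pull the quantifiers to the front (each side's bound variable is not free in the other side):
  exists g. exists h. (~T(g) | T(h))
The prefix is exists g exists h: 0 universal, 2 existential.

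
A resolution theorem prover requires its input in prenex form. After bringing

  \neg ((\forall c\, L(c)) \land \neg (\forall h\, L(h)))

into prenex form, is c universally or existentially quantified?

existential

Push ¬ through the quantifiers and connectives to reach negation normal form:
  (\exists c\, \neg L(c)) \lor (\forall h\, L(h))
Finally move all quantifiers to the prefix:
  \exists c\, \forall h\, (\neg L(c) \lor L(h))
The quantifier \forall c sits under an odd number of negations, so it flips to \exists c.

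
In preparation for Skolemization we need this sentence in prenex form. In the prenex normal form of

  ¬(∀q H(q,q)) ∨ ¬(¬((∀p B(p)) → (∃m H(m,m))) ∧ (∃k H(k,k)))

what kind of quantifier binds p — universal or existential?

Eliminate → and ↔ using ¬ and ∨.
  ¬(∀q H(q,q)) ∨ ¬(¬(¬(∀p B(p)) ∨ (∃m H(m,m))) ∧ (∃k H(k,k)))
Move each ¬ inward, flipping quantifiers it crosses:
  (∃q ¬H(q,q)) ∨ (∃p ¬B(p)) ∨ (∃m H(m,m)) ∨ (∀k ¬H(k,k))
All bound variables are already distinct, so no renaming is needed.
Extract every quantifier outward, since the variables are now distinct and don't occur free across branches:
  ∃q ∃p ∃m ∀k (¬H(q,q) ∨ ¬B(p) ∨ H(m,m) ∨ ¬H(k,k))
The quantifier ∀p sits under an odd number of negations (counting the antecedent side of each →), so it flips to ∃p.

existential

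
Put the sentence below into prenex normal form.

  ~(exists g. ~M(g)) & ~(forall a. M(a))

forall g. exists a. (M(g) & ~M(a))

Move each ¬ inward, flipping quantifiers it crosses:
  (forall g. M(g)) & (exists a. ~M(a))
Extract every quantifier outward, since the variables are now distinct and don't occur free across branches:
  forall g. exists a. (M(g) & ~M(a))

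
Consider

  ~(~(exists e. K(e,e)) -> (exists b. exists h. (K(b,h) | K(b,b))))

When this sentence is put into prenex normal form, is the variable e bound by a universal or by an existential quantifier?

First replace A → B with ¬A ∨ B.
  ~(~~(exists e. K(e,e)) | (exists b. exists h. (K(b,h) | K(b,b))))
Push ¬ through the quantifiers and connectives to reach negation normal form:
  (forall e. ~K(e,e)) & (forall b. forall h. (~K(b,h) & ~K(b,b)))
All bound variables are already distinct, so no renaming is needed.
Pull the quantifiers to the front (each side's bound variable is not free in the other side):
  forall e. forall b. forall h. (~K(e,e) & ~K(b,h) & ~K(b,b))
The quantifier exists e sits under an odd number of negations (counting the antecedent side of each →), so it flips to forall e.

universal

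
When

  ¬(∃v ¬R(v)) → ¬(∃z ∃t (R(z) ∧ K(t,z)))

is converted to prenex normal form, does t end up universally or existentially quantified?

Rewrite implications/biconditionals: A → B as ¬A ∨ B.
  ¬¬(∃v ¬R(v)) ∨ ¬(∃z ∃t (R(z) ∧ K(t,z)))
Push ¬ through the quantifiers and connectives to reach negation normal form:
  (∃v ¬R(v)) ∨ (∀z ∀t (¬R(z) ∨ ¬K(t,z)))
All bound variables are already distinct, so no renaming is needed.
Pull the quantifiers to the front (each side's bound variable is not free in the other side):
  ∃v ∀z ∀t (¬R(v) ∨ ¬R(z) ∨ ¬K(t,z))
The quantifier ∃t sits under an odd number of negations (counting the antecedent side of each →), so it flips to ∀t.

universal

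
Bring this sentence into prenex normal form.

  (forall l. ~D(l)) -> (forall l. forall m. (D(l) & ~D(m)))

Eliminate → and ↔ using ¬ and ∨.
  ~(forall l. ~D(l)) | (forall l. forall m. (D(l) & ~D(m)))
Push ¬ through the quantifiers and connectives to reach negation normal form:
  (exists l. D(l)) | (forall l. forall m. (D(l) & ~D(m)))
Give each quantifier a distinct variable: l↦z1.
  (exists l. D(l)) | (forall z1. forall m. (D(z1) & ~D(m)))
Pull the quantifiers to the front (each side's bound variable is not free in the other side):
  exists l. forall z1. forall m. (D(l) | D(z1) & ~D(m))

exists l. forall z1. forall m. (D(l) | D(z1) & ~D(m))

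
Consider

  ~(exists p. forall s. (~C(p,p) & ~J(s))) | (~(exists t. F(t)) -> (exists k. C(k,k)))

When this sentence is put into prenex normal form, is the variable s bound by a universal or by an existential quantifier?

existential

Eliminate → and ↔ using ¬ and ∨.
  ~(exists p. forall s. (~C(p,p) & ~J(s))) | ~~(exists t. F(t)) | (exists k. C(k,k))
Drive negations inward (¬∀x A ≡ ∃x ¬A, ¬∃x A ≡ ∀x ¬A, De Morgan for ∧/∨):
  (forall p. exists s. (C(p,p) | J(s))) | (exists t. F(t)) | (exists k. C(k,k))
Extract every quantifier outward, since the variables are now distinct and don't occur free across branches:
  forall p. exists s. exists t. exists k. (C(p,p) | J(s) | F(t) | C(k,k))
The quantifier forall s sits under an odd number of negations (counting the antecedent side of each →), so it flips to exists s.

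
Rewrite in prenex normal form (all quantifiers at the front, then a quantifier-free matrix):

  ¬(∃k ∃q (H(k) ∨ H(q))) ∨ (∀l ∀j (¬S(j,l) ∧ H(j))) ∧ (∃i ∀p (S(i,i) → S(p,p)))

First replace A → B with ¬A ∨ B.
  ¬(∃k ∃q (H(k) ∨ H(q))) ∨ (∀l ∀j (¬S(j,l) ∧ H(j))) ∧ (∃i ∀p (¬S(i,i) ∨ S(p,p)))
Move each ¬ inward, flipping quantifiers it crosses:
  (∀k ∀q (¬H(k) ∧ ¬H(q))) ∨ (∀l ∀j (¬S(j,l) ∧ H(j))) ∧ (∃i ∀p (¬S(i,i) ∨ S(p,p)))
All bound variables are already distinct, so no renaming is needed.
Finally move all quantifiers to the prefix:
  ∀k ∀q ∀l ∀j ∃i ∀p (¬H(k) ∧ ¬H(q) ∨ ¬S(j,l) ∧ H(j) ∧ (¬S(i,i) ∨ S(p,p)))

∀k ∀q ∀l ∀j ∃i ∀p (¬H(k) ∧ ¬H(q) ∨ ¬S(j,l) ∧ H(j) ∧ (¬S(i,i) ∨ S(p,p)))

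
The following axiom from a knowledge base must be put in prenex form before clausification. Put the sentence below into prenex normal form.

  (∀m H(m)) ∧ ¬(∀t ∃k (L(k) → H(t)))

∀m ∃t ∀k (H(m) ∧ L(k) ∧ ¬H(t))

Eliminate → and ↔ using ¬ and ∨.
  (∀m H(m)) ∧ ¬(∀t ∃k (¬L(k) ∨ H(t)))
Push ¬ through the quantifiers and connectives to reach negation normal form:
  (∀m H(m)) ∧ (∃t ∀k (L(k) ∧ ¬H(t)))
All bound variables are already distinct, so no renaming is needed.
Pull the quantifiers to the front (each side's bound variable is not free in the other side):
  ∀m ∃t ∀k (H(m) ∧ L(k) ∧ ¬H(t))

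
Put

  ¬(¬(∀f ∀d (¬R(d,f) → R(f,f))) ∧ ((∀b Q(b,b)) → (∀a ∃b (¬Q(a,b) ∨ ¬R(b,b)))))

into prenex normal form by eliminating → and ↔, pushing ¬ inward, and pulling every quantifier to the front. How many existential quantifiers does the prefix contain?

First replace A → B with ¬A ∨ B.
  ¬(¬(∀f ∀d (¬¬R(d,f) ∨ R(f,f))) ∧ (¬(∀b Q(b,b)) ∨ (∀a ∃b (¬Q(a,b) ∨ ¬R(b,b)))))
Move each ¬ inward, flipping quantifiers it crosses:
  (∀f ∀d (R(d,f) ∨ R(f,f))) ∨ (∀b Q(b,b)) ∧ (∃a ∀b (Q(a,b) ∧ R(b,b)))
Rename bound variables to avoid capture: b↦x1.
  (∀f ∀d (R(d,f) ∨ R(f,f))) ∨ (∀b Q(b,b)) ∧ (∃a ∀x1 (Q(a,x1) ∧ R(x1,x1)))
Extract every quantifier outward, since the variables are now distinct and don't occur free across branches:
  ∀f ∀d ∀b ∃a ∀x1 (R(d,f) ∨ R(f,f) ∨ Q(b,b) ∧ Q(a,x1) ∧ R(x1,x1))
The prefix is ∀f ∀d ∀b ∃a ∀x1: 4 universal, 1 existential.

1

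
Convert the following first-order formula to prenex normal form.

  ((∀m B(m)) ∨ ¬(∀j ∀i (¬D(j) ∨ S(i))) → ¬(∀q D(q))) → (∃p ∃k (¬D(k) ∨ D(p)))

First replace A → B with ¬A ∨ B.
  ¬(¬((∀m B(m)) ∨ ¬(∀j ∀i (¬D(j) ∨ S(i)))) ∨ ¬(∀q D(q))) ∨ (∃p ∃k (¬D(k) ∨ D(p)))
Drive negations inward (¬∀x A ≡ ∃x ¬A, ¬∃x A ≡ ∀x ¬A, De Morgan for ∧/∨):
  ((∀m B(m)) ∨ (∃j ∃i (D(j) ∧ ¬S(i)))) ∧ (∀q D(q)) ∨ (∃p ∃k (¬D(k) ∨ D(p)))
Pull the quantifiers to the front (each side's bound variable is not free in the other side):
  ∀m ∃j ∃i ∀q ∃p ∃k ((B(m) ∨ D(j) ∧ ¬S(i)) ∧ D(q) ∨ ¬D(k) ∨ D(p))

∀m ∃j ∃i ∀q ∃p ∃k ((B(m) ∨ D(j) ∧ ¬S(i)) ∧ D(q) ∨ ¬D(k) ∨ D(p))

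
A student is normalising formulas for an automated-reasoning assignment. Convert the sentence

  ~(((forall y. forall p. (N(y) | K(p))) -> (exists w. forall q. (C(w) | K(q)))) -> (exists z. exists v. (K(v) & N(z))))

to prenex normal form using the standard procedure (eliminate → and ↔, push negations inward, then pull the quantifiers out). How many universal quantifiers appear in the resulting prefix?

3

Rewrite implications/biconditionals: A → B as ¬A ∨ B.
  ~(~(~(forall y. forall p. (N(y) | K(p))) | (exists w. forall q. (C(w) | K(q)))) | (exists z. exists v. (K(v) & N(z))))
Drive negations inward (¬∀x A ≡ ∃x ¬A, ¬∃x A ≡ ∀x ¬A, De Morgan for ∧/∨):
  ((exists y. exists p. (~N(y) & ~K(p))) | (exists w. forall q. (C(w) | K(q)))) & (forall z. forall v. (~K(v) | ~N(z)))
All bound variables are already distinct, so no renaming is needed.
Extract every quantifier outward, since the variables are now distinct and don't occur free across branches:
  exists y. exists p. exists w. forall q. forall z. forall v. ((~N(y) & ~K(p) | C(w) | K(q)) & (~K(v) | ~N(z)))
The prefix is exists y exists p exists w forall q forall z forall v: 3 universal, 3 existential.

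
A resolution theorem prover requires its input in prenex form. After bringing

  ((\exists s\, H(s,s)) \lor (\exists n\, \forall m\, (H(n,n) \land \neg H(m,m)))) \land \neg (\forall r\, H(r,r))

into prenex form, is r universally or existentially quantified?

existential

Move each ¬ inward, flipping quantifiers it crosses:
  ((\exists s\, H(s,s)) \lor (\exists n\, \forall m\, (H(n,n) \land \neg H(m,m)))) \land (\exists r\, \neg H(r,r))
All bound variables are already distinct, so no renaming is needed.
Finally move all quantifiers to the prefix:
  \exists s\, \exists n\, \forall m\, \exists r\, ((H(s,s) \lor H(n,n) \land \neg H(m,m)) \land \neg H(r,r))
The quantifier \forall r sits under an odd number of negations, so it flips to \exists r.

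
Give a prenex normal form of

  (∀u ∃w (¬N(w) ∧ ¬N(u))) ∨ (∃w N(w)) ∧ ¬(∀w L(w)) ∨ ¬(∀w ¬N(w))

Drive negations inward (¬∀x A ≡ ∃x ¬A, ¬∃x A ≡ ∀x ¬A, De Morgan for ∧/∨):
  (∀u ∃w (¬N(w) ∧ ¬N(u))) ∨ (∃w N(w)) ∧ (∃w ¬L(w)) ∨ (∃w N(w))
Give each quantifier a distinct variable: w↦c, w↦v, w↦y1.
  (∀u ∃w (¬N(w) ∧ ¬N(u))) ∨ (∃c N(c)) ∧ (∃v ¬L(v)) ∨ (∃y1 N(y1))
Extract every quantifier outward, since the variables are now distinct and don't occur free across branches:
  ∀u ∃w ∃c ∃v ∃y1 (¬N(w) ∧ ¬N(u) ∨ N(c) ∧ ¬L(v) ∨ N(y1))

∀u ∃w ∃c ∃v ∃y1 (¬N(w) ∧ ¬N(u) ∨ N(c) ∧ ¬L(v) ∨ N(y1))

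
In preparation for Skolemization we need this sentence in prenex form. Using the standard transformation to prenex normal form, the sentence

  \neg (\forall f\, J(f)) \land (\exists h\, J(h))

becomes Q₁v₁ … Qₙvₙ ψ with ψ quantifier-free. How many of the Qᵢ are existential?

Push ¬ through the quantifiers and connectives to reach negation normal form:
  (\exists f\, \neg J(f)) \land (\exists h\, J(h))
All bound variables are already distinct, so no renaming is needed.
Extract every quantifier outward, since the variables are now distinct and don't occur free across branches:
  \exists f\, \exists h\, (\neg J(f) \land J(h))
The prefix is \exists f \exists h: 0 universal, 2 existential.

2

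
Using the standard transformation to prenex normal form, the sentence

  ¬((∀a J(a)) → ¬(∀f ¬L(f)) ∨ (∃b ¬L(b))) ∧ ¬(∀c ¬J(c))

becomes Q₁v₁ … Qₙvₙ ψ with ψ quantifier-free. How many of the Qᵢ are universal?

Eliminate → and ↔ using ¬ and ∨.
  ¬(¬(∀a J(a)) ∨ ¬(∀f ¬L(f)) ∨ (∃b ¬L(b))) ∧ ¬(∀c ¬J(c))
Push ¬ through the quantifiers and connectives to reach negation normal form:
  (∀a J(a)) ∧ (∀f ¬L(f)) ∧ (∀b L(b)) ∧ (∃c J(c))
All bound variables are already distinct, so no renaming is needed.
Finally move all quantifiers to the prefix:
  ∀a ∀f ∀b ∃c (J(a) ∧ ¬L(f) ∧ L(b) ∧ J(c))
The prefix is ∀a ∀f ∀b ∃c: 3 universal, 1 existential.

3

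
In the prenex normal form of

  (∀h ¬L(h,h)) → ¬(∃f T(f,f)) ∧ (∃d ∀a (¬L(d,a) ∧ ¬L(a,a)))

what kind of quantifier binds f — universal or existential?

universal

Eliminate → and ↔ using ¬ and ∨.
  ¬(∀h ¬L(h,h)) ∨ ¬(∃f T(f,f)) ∧ (∃d ∀a (¬L(d,a) ∧ ¬L(a,a)))
Drive negations inward (¬∀x A ≡ ∃x ¬A, ¬∃x A ≡ ∀x ¬A, De Morgan for ∧/∨):
  (∃h L(h,h)) ∨ (∀f ¬T(f,f)) ∧ (∃d ∀a (¬L(d,a) ∧ ¬L(a,a)))
Pull the quantifiers to the front (each side's bound variable is not free in the other side):
  ∃h ∀f ∃d ∀a (L(h,h) ∨ ¬T(f,f) ∧ ¬L(d,a) ∧ ¬L(a,a))
The quantifier ∃f sits under an odd number of negations (counting the antecedent side of each →), so it flips to ∀f.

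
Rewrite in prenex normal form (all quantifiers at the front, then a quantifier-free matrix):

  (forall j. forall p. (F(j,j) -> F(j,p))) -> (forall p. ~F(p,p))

First replace A → B with ¬A ∨ B.
  ~(forall j. forall p. (~F(j,j) | F(j,p))) | (forall p. ~F(p,p))
Push ¬ through the quantifiers and connectives to reach negation normal form:
  (exists j. exists p. (F(j,j) & ~F(j,p))) | (forall p. ~F(p,p))
Rename bound variables to avoid capture: p↦a.
  (exists j. exists p. (F(j,j) & ~F(j,p))) | (forall a. ~F(a,a))
Finally move all quantifiers to the prefix:
  exists j. exists p. forall a. (F(j,j) & ~F(j,p) | ~F(a,a))

exists j. exists p. forall a. (F(j,j) & ~F(j,p) | ~F(a,a))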